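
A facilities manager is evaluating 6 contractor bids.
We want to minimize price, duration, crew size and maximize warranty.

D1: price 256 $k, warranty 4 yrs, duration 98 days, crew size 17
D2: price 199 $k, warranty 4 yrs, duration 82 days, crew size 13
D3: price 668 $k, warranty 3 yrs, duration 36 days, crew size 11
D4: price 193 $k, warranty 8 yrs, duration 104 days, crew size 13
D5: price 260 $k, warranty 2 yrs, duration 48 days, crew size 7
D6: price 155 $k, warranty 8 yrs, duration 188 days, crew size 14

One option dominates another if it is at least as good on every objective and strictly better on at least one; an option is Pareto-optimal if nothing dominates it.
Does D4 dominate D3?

No

D4 vs D3: D4 is worse on duration (104 vs 36), so it does not dominate D3.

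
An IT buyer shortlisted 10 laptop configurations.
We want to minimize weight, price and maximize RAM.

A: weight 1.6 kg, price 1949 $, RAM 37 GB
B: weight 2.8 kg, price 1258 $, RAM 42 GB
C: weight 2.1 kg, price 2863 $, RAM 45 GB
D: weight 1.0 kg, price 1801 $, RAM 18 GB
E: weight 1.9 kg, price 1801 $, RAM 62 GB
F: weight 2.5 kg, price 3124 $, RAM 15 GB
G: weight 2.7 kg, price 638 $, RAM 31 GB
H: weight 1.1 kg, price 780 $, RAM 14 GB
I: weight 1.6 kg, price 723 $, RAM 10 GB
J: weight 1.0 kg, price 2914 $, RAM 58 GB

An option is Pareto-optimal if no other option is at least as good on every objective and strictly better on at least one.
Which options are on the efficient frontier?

A: not dominated.
B: not dominated.
C: dominated by E (weight 1.9≤2.1, price 1801≤2863, RAM 62≥45).
D: not dominated.
E: not dominated (best RAM).
F: dominated by A (weight 1.6≤2.5, price 1949≤3124, RAM 37≥15).
G: not dominated (best price).
H: not dominated.
I: not dominated.
J: not dominated.

A, B, D, E, G, H, I, J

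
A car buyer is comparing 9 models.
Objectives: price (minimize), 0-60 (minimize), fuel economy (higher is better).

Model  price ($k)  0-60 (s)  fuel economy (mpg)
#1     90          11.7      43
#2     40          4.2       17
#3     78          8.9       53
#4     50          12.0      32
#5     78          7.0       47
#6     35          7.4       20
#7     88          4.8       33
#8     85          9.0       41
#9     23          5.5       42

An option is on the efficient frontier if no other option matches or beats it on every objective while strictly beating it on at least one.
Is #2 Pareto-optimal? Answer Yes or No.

Yes

#1: worse on price (90 vs 40).
#3: worse on price (78 vs 40).
#4: worse on price (50 vs 40).
#5: worse on price (78 vs 40).
#6: worse on 0-60 (7.4 vs 4.2).
#7: worse on price (88 vs 40).
#8: worse on price (85 vs 40).
#9: worse on 0-60 (5.5 vs 4.2).
No option is at least as good as #2 on every objective and strictly better on one.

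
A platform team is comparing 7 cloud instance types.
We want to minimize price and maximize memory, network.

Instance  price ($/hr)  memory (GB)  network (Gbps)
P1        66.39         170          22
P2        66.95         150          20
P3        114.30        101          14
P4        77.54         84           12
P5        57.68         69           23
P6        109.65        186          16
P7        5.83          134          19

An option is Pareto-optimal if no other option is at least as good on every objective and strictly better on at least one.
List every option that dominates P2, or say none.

P1: price 66.39≤66.95, memory 170≥150, network 22≥20 — dominates P2.
Others (P3, P4, P5, P6, P7) are each worse than P2 on at least one objective.

P1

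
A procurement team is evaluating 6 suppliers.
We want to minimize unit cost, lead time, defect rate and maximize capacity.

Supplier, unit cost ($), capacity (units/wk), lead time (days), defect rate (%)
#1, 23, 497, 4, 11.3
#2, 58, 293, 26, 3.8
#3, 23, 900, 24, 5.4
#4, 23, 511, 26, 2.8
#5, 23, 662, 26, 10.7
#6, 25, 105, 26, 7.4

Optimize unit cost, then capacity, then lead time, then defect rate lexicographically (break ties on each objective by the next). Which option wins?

#3

First minimize unit cost: best is 23, kept {#1, #3, #4, #5}.
Then maximize capacity: best is 900, kept {#3}.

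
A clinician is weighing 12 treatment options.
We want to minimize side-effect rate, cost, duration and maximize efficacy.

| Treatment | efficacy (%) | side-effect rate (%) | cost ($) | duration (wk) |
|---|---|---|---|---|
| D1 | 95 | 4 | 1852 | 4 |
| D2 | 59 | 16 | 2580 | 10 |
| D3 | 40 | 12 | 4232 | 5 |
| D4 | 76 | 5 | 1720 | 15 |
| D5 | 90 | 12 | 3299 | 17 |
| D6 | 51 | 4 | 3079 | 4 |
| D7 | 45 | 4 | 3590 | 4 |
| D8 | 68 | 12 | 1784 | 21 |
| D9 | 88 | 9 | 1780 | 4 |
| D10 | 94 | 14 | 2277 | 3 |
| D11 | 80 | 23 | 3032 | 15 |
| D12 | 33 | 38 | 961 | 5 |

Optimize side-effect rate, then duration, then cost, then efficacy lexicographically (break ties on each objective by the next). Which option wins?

First minimize side-effect rate: best is 4, kept {D1, D6, D7}.
Then minimize duration: best is 4, kept {D1, D6, D7}.
Then minimize cost: best is 1852, kept {D1}.

D1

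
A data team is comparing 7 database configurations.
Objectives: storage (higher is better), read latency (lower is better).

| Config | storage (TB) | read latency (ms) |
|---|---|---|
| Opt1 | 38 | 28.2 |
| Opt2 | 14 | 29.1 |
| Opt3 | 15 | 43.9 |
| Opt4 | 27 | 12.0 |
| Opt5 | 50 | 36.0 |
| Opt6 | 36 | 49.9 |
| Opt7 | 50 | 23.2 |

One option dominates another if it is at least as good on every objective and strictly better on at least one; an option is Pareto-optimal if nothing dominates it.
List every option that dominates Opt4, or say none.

Opt1: worse on read latency (28.2 vs 12.0).
Opt2: worse on storage (14 vs 27).
Opt3: worse on storage (15 vs 27).
Opt5: worse on read latency (36.0 vs 12.0).
Opt6: worse on read latency (49.9 vs 12.0).
Opt7: worse on read latency (23.2 vs 12.0).
No option dominates Opt4.

none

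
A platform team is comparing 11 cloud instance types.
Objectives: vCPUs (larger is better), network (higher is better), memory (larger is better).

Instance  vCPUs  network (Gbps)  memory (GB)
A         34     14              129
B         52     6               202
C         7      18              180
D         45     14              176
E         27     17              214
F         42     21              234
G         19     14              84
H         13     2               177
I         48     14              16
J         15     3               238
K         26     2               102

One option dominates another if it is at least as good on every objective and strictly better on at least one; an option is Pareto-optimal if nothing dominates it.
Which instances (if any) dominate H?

B, E, F, J

B: vCPUs 52≥13, network 6≥2, memory 202≥177 — dominates H.
E: vCPUs 27≥13, network 17≥2, memory 214≥177 — dominates H.
F: vCPUs 42≥13, network 21≥2, memory 234≥177 — dominates H.
J: vCPUs 15≥13, network 3≥2, memory 238≥177 — dominates H.
Others (A, C, D, G, I, K) are each worse than H on at least one objective.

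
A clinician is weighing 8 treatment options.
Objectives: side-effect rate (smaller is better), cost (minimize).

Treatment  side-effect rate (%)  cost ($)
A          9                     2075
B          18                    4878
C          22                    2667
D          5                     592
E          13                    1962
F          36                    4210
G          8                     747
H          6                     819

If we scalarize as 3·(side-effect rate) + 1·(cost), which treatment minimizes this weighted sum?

D

A: 3·9 + 1·2075 = 2102
B: 3·18 + 1·4878 = 4932
C: 3·22 + 1·2667 = 2733
D: 3·5 + 1·592 = 607
E: 3·13 + 1·1962 = 2001
F: 3·36 + 1·4210 = 4318
G: 3·8 + 1·747 = 771
H: 3·6 + 1·819 = 837
Lowest: D at 607.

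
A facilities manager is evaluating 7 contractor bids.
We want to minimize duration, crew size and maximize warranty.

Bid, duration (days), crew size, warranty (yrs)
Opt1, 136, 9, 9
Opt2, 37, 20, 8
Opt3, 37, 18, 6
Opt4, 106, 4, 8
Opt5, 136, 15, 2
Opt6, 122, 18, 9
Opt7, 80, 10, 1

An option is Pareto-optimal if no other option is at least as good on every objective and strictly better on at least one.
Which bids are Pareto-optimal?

Opt1, Opt2, Opt3, Opt4, Opt6, Opt7

Opt1: not dominated.
Opt2: not dominated.
Opt3: not dominated.
Opt4: not dominated (best crew size).
Opt5: dominated by Opt1 (duration 136≤136, crew size 9≤15, warranty 9≥2).
Opt6: not dominated.
Opt7: not dominated.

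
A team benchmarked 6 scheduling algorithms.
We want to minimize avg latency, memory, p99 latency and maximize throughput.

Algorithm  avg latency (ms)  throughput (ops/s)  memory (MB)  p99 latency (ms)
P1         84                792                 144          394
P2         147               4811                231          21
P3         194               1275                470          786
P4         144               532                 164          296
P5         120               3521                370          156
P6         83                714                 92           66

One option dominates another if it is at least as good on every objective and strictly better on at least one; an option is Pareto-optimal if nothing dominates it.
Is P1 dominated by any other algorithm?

No

P2: worse on avg latency (147 vs 84).
P3: worse on avg latency (194 vs 84).
P4: worse on avg latency (144 vs 84).
P5: worse on avg latency (120 vs 84).
P6: worse on throughput (714 vs 792).
No option is at least as good as P1 on every objective and strictly better on one.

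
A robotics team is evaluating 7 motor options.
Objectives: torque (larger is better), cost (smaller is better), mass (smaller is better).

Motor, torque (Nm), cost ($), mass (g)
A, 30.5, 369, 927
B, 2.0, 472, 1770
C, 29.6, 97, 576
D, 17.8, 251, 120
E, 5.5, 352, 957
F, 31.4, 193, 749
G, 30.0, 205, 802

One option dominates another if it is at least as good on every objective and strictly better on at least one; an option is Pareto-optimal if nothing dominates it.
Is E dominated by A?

No

A vs E: A is worse on cost (369 vs 352), so it does not dominate E.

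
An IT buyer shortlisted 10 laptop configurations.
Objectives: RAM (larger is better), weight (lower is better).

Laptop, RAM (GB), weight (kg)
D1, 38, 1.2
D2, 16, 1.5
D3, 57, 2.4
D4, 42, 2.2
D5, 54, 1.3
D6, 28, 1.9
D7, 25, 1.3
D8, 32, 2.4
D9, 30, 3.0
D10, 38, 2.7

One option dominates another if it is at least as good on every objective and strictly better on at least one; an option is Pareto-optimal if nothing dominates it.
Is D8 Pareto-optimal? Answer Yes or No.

D1 vs D8: RAM 38≥32, weight 1.2≤2.4 — D1 is at least as good on every objective and strictly better on at least one, so D1 dominates D8.

No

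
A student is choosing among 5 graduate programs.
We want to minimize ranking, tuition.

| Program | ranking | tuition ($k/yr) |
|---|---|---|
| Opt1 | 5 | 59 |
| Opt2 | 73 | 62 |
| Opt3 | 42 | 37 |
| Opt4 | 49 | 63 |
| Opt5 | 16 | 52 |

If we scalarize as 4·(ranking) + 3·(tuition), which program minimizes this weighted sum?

Opt1: 4·5 + 3·59 = 197
Opt2: 4·73 + 3·62 = 478
Opt3: 4·42 + 3·37 = 279
Opt4: 4·49 + 3·63 = 385
Opt5: 4·16 + 3·52 = 220
Lowest: Opt1 at 197.

Opt1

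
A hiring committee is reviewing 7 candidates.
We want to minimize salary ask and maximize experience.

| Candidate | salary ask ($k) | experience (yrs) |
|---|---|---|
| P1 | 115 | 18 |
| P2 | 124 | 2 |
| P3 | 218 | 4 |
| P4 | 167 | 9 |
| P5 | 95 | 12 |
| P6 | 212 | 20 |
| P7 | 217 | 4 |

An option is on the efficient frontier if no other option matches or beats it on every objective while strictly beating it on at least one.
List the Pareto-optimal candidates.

P1: not dominated.
P2: dominated by P1 (salary ask 115≤124, experience 18≥2).
P3: dominated by P1 (salary ask 115≤218, experience 18≥4).
P4: dominated by P1 (salary ask 115≤167, experience 18≥9).
P5: not dominated (best salary ask).
P6: not dominated (best experience).
P7: dominated by P1 (salary ask 115≤217, experience 18≥4).

P1, P5, P6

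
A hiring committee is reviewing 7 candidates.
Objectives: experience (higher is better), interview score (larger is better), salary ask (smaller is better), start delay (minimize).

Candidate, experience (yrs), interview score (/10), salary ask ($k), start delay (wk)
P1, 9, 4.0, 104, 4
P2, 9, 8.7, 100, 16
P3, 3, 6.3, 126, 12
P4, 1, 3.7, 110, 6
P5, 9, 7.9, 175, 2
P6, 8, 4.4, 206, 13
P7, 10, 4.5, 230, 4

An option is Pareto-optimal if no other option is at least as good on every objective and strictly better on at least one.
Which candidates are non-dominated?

P1, P2, P3, P5, P7

P1: not dominated.
P2: not dominated (best interview score).
P3: not dominated.
P4: dominated by P1 (experience 9≥1, interview score 4.0≥3.7, salary ask 104≤110, start delay 4≤6).
P5: not dominated (best start delay).
P6: dominated by P5 (experience 9≥8, interview score 7.9≥4.4, salary ask 175≤206, start delay 2≤13).
P7: not dominated (best experience).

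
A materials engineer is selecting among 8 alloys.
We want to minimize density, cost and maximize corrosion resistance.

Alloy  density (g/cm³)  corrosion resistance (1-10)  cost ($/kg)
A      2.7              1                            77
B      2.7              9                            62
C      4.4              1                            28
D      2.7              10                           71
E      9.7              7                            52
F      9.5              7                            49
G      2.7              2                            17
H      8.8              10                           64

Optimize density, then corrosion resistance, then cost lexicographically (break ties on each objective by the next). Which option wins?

First minimize density: best is 2.7, kept {A, B, D, G}.
Then maximize corrosion resistance: best is 10, kept {D}.

D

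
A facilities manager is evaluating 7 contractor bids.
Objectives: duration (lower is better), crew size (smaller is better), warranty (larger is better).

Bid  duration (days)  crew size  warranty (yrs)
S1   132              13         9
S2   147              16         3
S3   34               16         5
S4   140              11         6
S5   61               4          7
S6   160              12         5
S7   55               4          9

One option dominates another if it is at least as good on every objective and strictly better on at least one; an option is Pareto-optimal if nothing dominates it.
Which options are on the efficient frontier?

S3, S7

S1: dominated by S7 (duration 55≤132, crew size 4≤13, warranty 9≥9).
S2: dominated by S1 (duration 132≤147, crew size 13≤16, warranty 9≥3).
S3: not dominated (best duration).
S4: dominated by S5 (duration 61≤140, crew size 4≤11, warranty 7≥6).
S5: dominated by S7 (duration 55≤61, crew size 4≤4, warranty 9≥7).
S6: dominated by S4 (duration 140≤160, crew size 11≤12, warranty 6≥5).
S7: not dominated.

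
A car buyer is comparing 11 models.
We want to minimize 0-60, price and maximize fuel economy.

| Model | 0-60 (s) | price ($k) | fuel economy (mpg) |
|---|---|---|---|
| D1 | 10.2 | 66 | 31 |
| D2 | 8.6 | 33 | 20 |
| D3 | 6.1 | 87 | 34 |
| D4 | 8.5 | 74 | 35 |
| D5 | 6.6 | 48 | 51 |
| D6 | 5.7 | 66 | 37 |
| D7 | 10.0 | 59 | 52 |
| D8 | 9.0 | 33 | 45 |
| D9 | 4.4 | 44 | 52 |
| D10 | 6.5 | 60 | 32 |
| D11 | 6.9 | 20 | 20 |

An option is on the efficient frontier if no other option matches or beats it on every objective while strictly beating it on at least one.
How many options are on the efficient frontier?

3

D1: dominated by D5 (0-60 6.6≤10.2, price 48≤66, fuel economy 51≥31).
D2: dominated by D11 (0-60 6.9≤8.6, price 20≤33, fuel economy 20≥20).
D3: dominated by D6 (0-60 5.7≤6.1, price 66≤87, fuel economy 37≥34).
D4: dominated by D5 (0-60 6.6≤8.5, price 48≤74, fuel economy 51≥35).
D5: dominated by D9 (0-60 4.4≤6.6, price 44≤48, fuel economy 52≥51).
D6: dominated by D9 (0-60 4.4≤5.7, price 44≤66, fuel economy 52≥37).
D7: dominated by D9 (0-60 4.4≤10.0, price 44≤59, fuel economy 52≥52).
D8: not dominated.
D9: not dominated (best 0-60).
D10: dominated by D9 (0-60 4.4≤6.5, price 44≤60, fuel economy 52≥32).
D11: not dominated (best price).
Pareto-optimal: D8, D9, D11 → 3.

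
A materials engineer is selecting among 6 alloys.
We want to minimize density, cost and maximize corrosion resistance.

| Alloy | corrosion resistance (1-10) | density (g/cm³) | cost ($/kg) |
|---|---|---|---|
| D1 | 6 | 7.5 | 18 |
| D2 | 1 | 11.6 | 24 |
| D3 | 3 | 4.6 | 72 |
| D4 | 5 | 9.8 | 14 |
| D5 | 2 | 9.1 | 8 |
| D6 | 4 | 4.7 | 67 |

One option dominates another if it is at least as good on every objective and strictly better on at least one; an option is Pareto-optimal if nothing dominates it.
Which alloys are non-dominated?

D1: not dominated (best corrosion resistance).
D2: dominated by D1 (corrosion resistance 6≥1, density 7.5≤11.6, cost 18≤24).
D3: not dominated (best density).
D4: not dominated.
D5: not dominated (best cost).
D6: not dominated.

D1, D3, D4, D5, D6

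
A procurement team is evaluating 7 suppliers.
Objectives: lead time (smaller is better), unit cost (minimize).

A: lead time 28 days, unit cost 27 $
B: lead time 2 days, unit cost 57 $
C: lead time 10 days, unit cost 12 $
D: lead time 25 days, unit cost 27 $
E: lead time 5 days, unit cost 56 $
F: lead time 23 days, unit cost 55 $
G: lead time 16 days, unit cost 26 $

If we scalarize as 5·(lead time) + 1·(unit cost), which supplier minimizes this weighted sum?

C

A: 5·28 + 1·27 = 167
B: 5·2 + 1·57 = 67
C: 5·10 + 1·12 = 62
D: 5·25 + 1·27 = 152
E: 5·5 + 1·56 = 81
F: 5·23 + 1·55 = 170
G: 5·16 + 1·26 = 106
Lowest: C at 62.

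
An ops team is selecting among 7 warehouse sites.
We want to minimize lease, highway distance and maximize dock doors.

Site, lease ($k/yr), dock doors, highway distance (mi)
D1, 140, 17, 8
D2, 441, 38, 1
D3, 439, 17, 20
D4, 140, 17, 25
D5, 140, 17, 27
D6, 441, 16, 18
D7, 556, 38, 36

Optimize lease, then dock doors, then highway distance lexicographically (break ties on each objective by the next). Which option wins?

D1

First minimize lease: best is 140, kept {D1, D4, D5}.
Then maximize dock doors: best is 17, kept {D1, D4, D5}.
Then minimize highway distance: best is 8, kept {D1}.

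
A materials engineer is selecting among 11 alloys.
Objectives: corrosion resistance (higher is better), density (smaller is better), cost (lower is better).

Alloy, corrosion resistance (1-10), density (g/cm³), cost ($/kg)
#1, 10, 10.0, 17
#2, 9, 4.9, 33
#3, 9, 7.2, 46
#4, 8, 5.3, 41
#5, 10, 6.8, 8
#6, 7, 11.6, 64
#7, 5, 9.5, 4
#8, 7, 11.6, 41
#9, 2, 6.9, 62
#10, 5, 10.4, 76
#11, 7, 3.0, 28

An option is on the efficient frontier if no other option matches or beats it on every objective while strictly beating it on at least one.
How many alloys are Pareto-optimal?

#1: dominated by #5 (corrosion resistance 10≥10, density 6.8≤10.0, cost 8≤17).
#2: not dominated.
#3: dominated by #2 (corrosion resistance 9≥9, density 4.9≤7.2, cost 33≤46).
#4: dominated by #2 (corrosion resistance 9≥8, density 4.9≤5.3, cost 33≤41).
#5: not dominated.
#6: dominated by #1 (corrosion resistance 10≥7, density 10.0≤11.6, cost 17≤64).
#7: not dominated (best cost).
#8: dominated by #1 (corrosion resistance 10≥7, density 10.0≤11.6, cost 17≤41).
#9: dominated by #2 (corrosion resistance 9≥2, density 4.9≤6.9, cost 33≤62).
#10: dominated by #1 (corrosion resistance 10≥5, density 10.0≤10.4, cost 17≤76).
#11: not dominated (best density).
Pareto-optimal: #2, #5, #7, #11 → 4.

4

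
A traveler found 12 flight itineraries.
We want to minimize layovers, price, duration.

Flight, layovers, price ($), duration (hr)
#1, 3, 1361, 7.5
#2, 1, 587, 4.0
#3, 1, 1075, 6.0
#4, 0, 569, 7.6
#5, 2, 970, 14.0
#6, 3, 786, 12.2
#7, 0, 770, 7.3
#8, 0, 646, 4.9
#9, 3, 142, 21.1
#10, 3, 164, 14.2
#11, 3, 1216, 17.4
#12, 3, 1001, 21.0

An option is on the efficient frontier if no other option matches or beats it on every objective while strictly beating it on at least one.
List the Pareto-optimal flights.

#2, #4, #8, #9, #10

#1: dominated by #2 (layovers 1≤3, price 587≤1361, duration 4.0≤7.5).
#2: not dominated (best duration).
#3: dominated by #2 (layovers 1≤1, price 587≤1075, duration 4.0≤6.0).
#4: not dominated.
#5: dominated by #2 (layovers 1≤2, price 587≤970, duration 4.0≤14.0).
#6: dominated by #2 (layovers 1≤3, price 587≤786, duration 4.0≤12.2).
#7: dominated by #8 (layovers 0≤0, price 646≤770, duration 4.9≤7.3).
#8: not dominated.
#9: not dominated (best price).
#10: not dominated.
#11: dominated by #2 (layovers 1≤3, price 587≤1216, duration 4.0≤17.4).
#12: dominated by #2 (layovers 1≤3, price 587≤1001, duration 4.0≤21.0).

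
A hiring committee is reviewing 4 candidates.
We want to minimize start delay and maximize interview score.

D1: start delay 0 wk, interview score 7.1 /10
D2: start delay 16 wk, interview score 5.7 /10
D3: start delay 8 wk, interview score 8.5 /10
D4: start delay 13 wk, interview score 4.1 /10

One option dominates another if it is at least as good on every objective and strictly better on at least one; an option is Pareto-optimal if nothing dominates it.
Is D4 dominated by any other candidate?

D1 vs D4: start delay 0≤13, interview score 7.1≥4.1 — D1 is at least as good on every objective and strictly better on at least one, so D1 dominates D4.

Yes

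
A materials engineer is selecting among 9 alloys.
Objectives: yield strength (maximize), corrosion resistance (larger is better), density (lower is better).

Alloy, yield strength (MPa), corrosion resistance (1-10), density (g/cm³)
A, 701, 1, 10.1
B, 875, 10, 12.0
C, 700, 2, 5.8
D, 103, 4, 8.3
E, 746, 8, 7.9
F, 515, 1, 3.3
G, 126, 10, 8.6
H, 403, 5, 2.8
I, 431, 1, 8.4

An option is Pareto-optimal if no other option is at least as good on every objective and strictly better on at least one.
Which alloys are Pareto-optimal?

A: dominated by E (yield strength 746≥701, corrosion resistance 8≥1, density 7.9≤10.1).
B: not dominated (best yield strength).
C: not dominated.
D: dominated by E (yield strength 746≥103, corrosion resistance 8≥4, density 7.9≤8.3).
E: not dominated.
F: not dominated.
G: not dominated.
H: not dominated (best density).
I: dominated by C (yield strength 700≥431, corrosion resistance 2≥1, density 5.8≤8.4).

B, C, E, F, G, H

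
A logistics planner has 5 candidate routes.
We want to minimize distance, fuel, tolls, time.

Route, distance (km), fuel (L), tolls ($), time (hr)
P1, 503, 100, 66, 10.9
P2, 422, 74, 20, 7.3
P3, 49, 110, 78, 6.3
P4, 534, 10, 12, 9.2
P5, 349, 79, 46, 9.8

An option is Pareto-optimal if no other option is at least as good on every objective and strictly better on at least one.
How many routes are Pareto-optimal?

4

P1: dominated by P2 (distance 422≤503, fuel 74≤100, tolls 20≤66, time 7.3≤10.9).
P2: not dominated.
P3: not dominated (best distance).
P4: not dominated (best fuel).
P5: not dominated.
Pareto-optimal: P2, P3, P4, P5 → 4.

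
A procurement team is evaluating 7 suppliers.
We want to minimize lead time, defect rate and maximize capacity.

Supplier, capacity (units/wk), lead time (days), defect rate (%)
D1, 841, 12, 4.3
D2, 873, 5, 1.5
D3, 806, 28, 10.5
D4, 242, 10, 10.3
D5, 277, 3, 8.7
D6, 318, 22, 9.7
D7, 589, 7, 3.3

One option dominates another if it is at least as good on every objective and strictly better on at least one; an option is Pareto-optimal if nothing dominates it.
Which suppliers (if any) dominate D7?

D2: capacity 873≥589, lead time 5≤7, defect rate 1.5≤3.3 — dominates D7.
Others (D1, D3, D4, D5, D6) are each worse than D7 on at least one objective.

D2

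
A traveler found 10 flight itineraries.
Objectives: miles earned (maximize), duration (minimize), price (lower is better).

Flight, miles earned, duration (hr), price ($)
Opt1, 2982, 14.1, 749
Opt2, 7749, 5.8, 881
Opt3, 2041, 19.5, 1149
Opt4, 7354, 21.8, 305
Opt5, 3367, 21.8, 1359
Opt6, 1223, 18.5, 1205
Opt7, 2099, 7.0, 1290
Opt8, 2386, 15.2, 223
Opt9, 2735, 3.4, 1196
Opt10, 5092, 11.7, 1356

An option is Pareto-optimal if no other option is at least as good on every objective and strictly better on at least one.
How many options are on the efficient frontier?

5

Opt1: not dominated.
Opt2: not dominated (best miles earned).
Opt3: dominated by Opt1 (miles earned 2982≥2041, duration 14.1≤19.5, price 749≤1149).
Opt4: not dominated.
Opt5: dominated by Opt2 (miles earned 7749≥3367, duration 5.8≤21.8, price 881≤1359).
Opt6: dominated by Opt1 (miles earned 2982≥1223, duration 14.1≤18.5, price 749≤1205).
Opt7: dominated by Opt2 (miles earned 7749≥2099, duration 5.8≤7.0, price 881≤1290).
Opt8: not dominated (best price).
Opt9: not dominated (best duration).
Opt10: dominated by Opt2 (miles earned 7749≥5092, duration 5.8≤11.7, price 881≤1356).
Pareto-optimal: Opt1, Opt2, Opt4, Opt8, Opt9 → 5.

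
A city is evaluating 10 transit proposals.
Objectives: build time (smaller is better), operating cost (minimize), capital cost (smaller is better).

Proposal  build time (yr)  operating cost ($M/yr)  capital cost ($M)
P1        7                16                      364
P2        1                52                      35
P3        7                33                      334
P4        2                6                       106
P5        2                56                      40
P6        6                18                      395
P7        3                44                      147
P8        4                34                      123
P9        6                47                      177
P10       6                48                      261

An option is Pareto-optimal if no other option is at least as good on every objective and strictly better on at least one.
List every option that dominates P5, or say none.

P2

P2: build time 1≤2, operating cost 52≤56, capital cost 35≤40 — dominates P5.
Others (P1, P3, P4, P6, P7, P8, P9, P10) are each worse than P5 on at least one objective.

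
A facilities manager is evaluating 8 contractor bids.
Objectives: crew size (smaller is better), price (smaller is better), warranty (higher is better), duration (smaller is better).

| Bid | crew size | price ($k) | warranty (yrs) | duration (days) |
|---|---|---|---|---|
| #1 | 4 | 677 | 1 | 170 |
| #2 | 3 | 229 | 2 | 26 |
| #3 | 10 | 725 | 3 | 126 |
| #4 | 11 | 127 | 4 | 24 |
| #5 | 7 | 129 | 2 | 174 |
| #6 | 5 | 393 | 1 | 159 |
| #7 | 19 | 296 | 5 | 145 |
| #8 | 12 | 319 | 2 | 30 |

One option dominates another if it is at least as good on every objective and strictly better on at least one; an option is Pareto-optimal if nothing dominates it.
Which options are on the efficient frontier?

#1: dominated by #2 (crew size 3≤4, price 229≤677, warranty 2≥1, duration 26≤170).
#2: not dominated (best crew size).
#3: not dominated.
#4: not dominated (best price).
#5: not dominated.
#6: dominated by #2 (crew size 3≤5, price 229≤393, warranty 2≥1, duration 26≤159).
#7: not dominated (best warranty).
#8: dominated by #2 (crew size 3≤12, price 229≤319, warranty 2≥2, duration 26≤30).

#2, #3, #4, #5, #7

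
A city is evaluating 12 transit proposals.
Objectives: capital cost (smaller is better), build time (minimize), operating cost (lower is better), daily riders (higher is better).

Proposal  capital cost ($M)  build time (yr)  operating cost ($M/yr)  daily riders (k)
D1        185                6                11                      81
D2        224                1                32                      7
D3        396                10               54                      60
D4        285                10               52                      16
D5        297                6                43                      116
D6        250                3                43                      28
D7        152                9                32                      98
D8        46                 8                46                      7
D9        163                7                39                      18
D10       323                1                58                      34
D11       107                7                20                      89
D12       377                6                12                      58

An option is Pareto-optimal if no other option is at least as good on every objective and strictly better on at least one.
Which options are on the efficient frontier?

D1, D2, D5, D6, D7, D8, D10, D11

D1: not dominated (best operating cost).
D2: not dominated.
D3: dominated by D1 (capital cost 185≤396, build time 6≤10, operating cost 11≤54, daily riders 81≥60).
D4: dominated by D1 (capital cost 185≤285, build time 6≤10, operating cost 11≤52, daily riders 81≥16).
D5: not dominated (best daily riders).
D6: not dominated.
D7: not dominated.
D8: not dominated (best capital cost).
D9: dominated by D11 (capital cost 107≤163, build time 7≤7, operating cost 20≤39, daily riders 89≥18).
D10: not dominated.
D11: not dominated.
D12: dominated by D1 (capital cost 185≤377, build time 6≤6, operating cost 11≤12, daily riders 81≥58).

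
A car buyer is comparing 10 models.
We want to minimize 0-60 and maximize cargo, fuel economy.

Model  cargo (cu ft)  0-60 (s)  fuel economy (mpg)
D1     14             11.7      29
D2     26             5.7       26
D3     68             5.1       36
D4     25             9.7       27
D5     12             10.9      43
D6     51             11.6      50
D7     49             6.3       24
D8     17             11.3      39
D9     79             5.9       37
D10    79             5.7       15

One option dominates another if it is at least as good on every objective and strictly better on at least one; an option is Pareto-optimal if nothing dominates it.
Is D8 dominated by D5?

D5 vs D8: D5 is worse on cargo (12 vs 17), so it does not dominate D8.

No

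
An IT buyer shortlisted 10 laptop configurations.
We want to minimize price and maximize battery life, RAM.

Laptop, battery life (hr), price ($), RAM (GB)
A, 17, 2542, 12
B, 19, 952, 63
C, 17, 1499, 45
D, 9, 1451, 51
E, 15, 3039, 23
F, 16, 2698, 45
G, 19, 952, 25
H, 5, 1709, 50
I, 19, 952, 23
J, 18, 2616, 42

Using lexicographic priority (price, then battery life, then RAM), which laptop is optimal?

First minimize price: best is 952, kept {B, G, I}.
Then maximize battery life: best is 19, kept {B, G, I}.
Then maximize RAM: best is 63, kept {B}.

B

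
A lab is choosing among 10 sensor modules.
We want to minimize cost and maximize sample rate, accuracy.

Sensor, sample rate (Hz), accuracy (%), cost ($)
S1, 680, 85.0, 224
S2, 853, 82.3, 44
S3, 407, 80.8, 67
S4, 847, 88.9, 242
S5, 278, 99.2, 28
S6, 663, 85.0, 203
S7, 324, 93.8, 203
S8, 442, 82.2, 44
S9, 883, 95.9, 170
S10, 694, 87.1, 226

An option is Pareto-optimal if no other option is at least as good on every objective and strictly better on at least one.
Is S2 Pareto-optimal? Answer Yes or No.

S1: worse on sample rate (680 vs 853).
S3: worse on sample rate (407 vs 853).
S4: worse on sample rate (847 vs 853).
S5: worse on sample rate (278 vs 853).
S6: worse on sample rate (663 vs 853).
S7: worse on sample rate (324 vs 853).
S8: worse on sample rate (442 vs 853).
S9: worse on cost (170 vs 44).
S10: worse on sample rate (694 vs 853).
No option is at least as good as S2 on every objective and strictly better on one.

Yes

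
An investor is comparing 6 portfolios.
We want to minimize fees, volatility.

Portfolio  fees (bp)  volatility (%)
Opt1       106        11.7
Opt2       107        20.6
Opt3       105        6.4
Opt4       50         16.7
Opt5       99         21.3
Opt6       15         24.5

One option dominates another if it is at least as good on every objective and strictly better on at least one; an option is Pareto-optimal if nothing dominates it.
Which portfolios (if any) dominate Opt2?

Opt1: fees 106≤107, volatility 11.7≤20.6 — dominates Opt2.
Opt3: fees 105≤107, volatility 6.4≤20.6 — dominates Opt2.
Opt4: fees 50≤107, volatility 16.7≤20.6 — dominates Opt2.
Others (Opt5, Opt6) are each worse than Opt2 on at least one objective.

Opt1, Opt3, Opt4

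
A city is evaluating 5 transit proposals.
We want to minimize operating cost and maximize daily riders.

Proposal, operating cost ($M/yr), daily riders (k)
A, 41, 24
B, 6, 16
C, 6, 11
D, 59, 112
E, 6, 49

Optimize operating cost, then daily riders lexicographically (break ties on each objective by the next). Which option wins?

E

First minimize operating cost: best is 6, kept {B, C, E}.
Then maximize daily riders: best is 49, kept {E}.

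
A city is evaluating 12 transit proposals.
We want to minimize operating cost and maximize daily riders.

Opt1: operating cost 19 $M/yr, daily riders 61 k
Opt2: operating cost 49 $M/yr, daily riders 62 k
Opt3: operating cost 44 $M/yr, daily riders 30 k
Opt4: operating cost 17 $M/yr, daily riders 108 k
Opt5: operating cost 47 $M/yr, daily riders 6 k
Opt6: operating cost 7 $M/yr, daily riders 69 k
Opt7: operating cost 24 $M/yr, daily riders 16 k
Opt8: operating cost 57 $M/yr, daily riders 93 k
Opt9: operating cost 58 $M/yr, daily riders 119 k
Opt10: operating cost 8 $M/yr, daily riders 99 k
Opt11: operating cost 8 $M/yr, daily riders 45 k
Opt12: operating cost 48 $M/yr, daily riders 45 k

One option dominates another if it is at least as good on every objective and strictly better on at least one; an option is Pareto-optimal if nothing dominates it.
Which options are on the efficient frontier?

Opt4, Opt6, Opt9, Opt10

Opt1: dominated by Opt4 (operating cost 17≤19, daily riders 108≥61).
Opt2: dominated by Opt4 (operating cost 17≤49, daily riders 108≥62).
Opt3: dominated by Opt1 (operating cost 19≤44, daily riders 61≥30).
Opt4: not dominated.
Opt5: dominated by Opt1 (operating cost 19≤47, daily riders 61≥6).
Opt6: not dominated (best operating cost).
Opt7: dominated by Opt1 (operating cost 19≤24, daily riders 61≥16).
Opt8: dominated by Opt4 (operating cost 17≤57, daily riders 108≥93).
Opt9: not dominated (best daily riders).
Opt10: not dominated.
Opt11: dominated by Opt6 (operating cost 7≤8, daily riders 69≥45).
Opt12: dominated by Opt1 (operating cost 19≤48, daily riders 61≥45).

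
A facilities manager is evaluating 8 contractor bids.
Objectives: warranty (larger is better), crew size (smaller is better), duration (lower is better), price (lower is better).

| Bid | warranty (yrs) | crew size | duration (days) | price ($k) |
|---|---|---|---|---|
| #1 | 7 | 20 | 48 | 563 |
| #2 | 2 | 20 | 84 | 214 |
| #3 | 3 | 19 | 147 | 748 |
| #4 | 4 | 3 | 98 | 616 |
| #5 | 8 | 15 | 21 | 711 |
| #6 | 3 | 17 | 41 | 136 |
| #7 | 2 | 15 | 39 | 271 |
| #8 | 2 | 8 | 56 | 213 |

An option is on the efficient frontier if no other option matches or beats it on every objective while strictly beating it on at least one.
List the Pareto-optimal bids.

#1, #4, #5, #6, #7, #8

#1: not dominated.
#2: dominated by #6 (warranty 3≥2, crew size 17≤20, duration 41≤84, price 136≤214).
#3: dominated by #4 (warranty 4≥3, crew size 3≤19, duration 98≤147, price 616≤748).
#4: not dominated (best crew size).
#5: not dominated (best warranty).
#6: not dominated (best price).
#7: not dominated.
#8: not dominated.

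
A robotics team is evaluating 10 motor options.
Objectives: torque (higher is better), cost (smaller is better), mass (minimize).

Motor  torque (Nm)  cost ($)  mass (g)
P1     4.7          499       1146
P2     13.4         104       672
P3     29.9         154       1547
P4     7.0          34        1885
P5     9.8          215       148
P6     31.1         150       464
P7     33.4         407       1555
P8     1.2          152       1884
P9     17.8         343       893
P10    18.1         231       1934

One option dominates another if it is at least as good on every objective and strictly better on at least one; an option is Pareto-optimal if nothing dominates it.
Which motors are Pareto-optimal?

P2, P4, P5, P6, P7

P1: dominated by P2 (torque 13.4≥4.7, cost 104≤499, mass 672≤1146).
P2: not dominated.
P3: dominated by P6 (torque 31.1≥29.9, cost 150≤154, mass 464≤1547).
P4: not dominated (best cost).
P5: not dominated (best mass).
P6: not dominated.
P7: not dominated (best torque).
P8: dominated by P2 (torque 13.4≥1.2, cost 104≤152, mass 672≤1884).
P9: dominated by P6 (torque 31.1≥17.8, cost 150≤343, mass 464≤893).
P10: dominated by P3 (torque 29.9≥18.1, cost 154≤231, mass 1547≤1934).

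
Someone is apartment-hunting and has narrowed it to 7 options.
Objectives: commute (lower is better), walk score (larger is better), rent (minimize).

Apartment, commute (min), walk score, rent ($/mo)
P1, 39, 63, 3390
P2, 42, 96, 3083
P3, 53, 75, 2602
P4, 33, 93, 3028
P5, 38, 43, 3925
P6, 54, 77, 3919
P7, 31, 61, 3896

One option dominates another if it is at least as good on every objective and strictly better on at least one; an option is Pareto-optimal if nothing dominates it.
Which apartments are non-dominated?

P1: dominated by P4 (commute 33≤39, walk score 93≥63, rent 3028≤3390).
P2: not dominated (best walk score).
P3: not dominated (best rent).
P4: not dominated.
P5: dominated by P4 (commute 33≤38, walk score 93≥43, rent 3028≤3925).
P6: dominated by P2 (commute 42≤54, walk score 96≥77, rent 3083≤3919).
P7: not dominated (best commute).

P2, P3, P4, P7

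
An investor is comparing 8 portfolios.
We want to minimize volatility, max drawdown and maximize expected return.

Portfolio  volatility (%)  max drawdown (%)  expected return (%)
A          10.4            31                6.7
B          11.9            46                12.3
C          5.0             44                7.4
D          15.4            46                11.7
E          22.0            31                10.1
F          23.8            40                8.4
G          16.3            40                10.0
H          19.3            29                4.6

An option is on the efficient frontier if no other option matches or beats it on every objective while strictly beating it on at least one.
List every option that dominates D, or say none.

B: volatility 11.9≤15.4, max drawdown 46≤46, expected return 12.3≥11.7 — dominates D.
Others (A, C, E, F, G, H) are each worse than D on at least one objective.

B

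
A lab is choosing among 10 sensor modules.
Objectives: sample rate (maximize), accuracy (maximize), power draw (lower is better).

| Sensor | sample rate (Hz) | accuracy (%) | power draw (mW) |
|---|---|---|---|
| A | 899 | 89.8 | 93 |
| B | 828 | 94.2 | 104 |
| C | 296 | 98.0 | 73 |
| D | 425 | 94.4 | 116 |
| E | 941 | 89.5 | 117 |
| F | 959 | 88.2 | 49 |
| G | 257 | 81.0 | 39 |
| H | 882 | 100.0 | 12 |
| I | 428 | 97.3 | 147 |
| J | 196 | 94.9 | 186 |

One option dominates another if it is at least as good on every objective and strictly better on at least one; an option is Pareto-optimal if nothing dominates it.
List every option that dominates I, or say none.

H: sample rate 882≥428, accuracy 100.0≥97.3, power draw 12≤147 — dominates I.
Others (A, B, C, D, E, F, G, J) are each worse than I on at least one objective.

H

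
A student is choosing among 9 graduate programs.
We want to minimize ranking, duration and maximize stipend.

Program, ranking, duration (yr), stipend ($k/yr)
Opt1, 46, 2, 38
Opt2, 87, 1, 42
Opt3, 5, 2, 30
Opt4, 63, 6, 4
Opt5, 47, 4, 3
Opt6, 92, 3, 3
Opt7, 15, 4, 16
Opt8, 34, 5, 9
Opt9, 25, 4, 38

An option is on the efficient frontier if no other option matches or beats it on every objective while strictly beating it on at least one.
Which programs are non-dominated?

Opt1: not dominated.
Opt2: not dominated (best duration).
Opt3: not dominated (best ranking).
Opt4: dominated by Opt1 (ranking 46≤63, duration 2≤6, stipend 38≥4).
Opt5: dominated by Opt1 (ranking 46≤47, duration 2≤4, stipend 38≥3).
Opt6: dominated by Opt1 (ranking 46≤92, duration 2≤3, stipend 38≥3).
Opt7: dominated by Opt3 (ranking 5≤15, duration 2≤4, stipend 30≥16).
Opt8: dominated by Opt3 (ranking 5≤34, duration 2≤5, stipend 30≥9).
Opt9: not dominated.

Opt1, Opt2, Opt3, Opt9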